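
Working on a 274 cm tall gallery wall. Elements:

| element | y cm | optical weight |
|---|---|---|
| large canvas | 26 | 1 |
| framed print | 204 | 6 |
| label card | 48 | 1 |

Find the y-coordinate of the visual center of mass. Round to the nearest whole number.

y ≈ 162

Σw = 1 + 6 + 1 = 8.
y-moment: 1·26 + 6·204 + 1·48 = 1298; centroid 1298/8 ≈ 162.25.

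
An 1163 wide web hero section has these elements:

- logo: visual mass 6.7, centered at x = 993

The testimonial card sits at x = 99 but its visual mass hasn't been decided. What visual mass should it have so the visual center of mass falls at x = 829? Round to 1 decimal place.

w ≈ 1.5

Known: weight 6.7 with moment 6.7·993 = 6653.1.
Balance at x = 829 requires (6653.1 + w·99) / (6.7 + w) = 829.
Rearranging, w·(99 − 829) = 829·6.7 − 6653.1 = -1098.8, so w ≈ -1098.8/-730 = 1.51.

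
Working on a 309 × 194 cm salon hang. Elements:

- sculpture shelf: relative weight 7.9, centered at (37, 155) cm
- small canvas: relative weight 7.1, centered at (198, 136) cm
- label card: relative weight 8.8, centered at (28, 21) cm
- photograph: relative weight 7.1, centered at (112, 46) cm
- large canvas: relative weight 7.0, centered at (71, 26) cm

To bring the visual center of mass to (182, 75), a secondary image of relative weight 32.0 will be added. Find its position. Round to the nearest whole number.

After adding the secondary image, total weight = 7.9 + 7.1 + 8.8 + 7.1 + 7.0 + 32.0 = 69.9.
x: need Σw·x = 69.9·182 = 12721.8. Existing = 7.9·37 + 7.1·198 + 8.8·28 + 7.1·112 + 7.0·71 = 3236.7. Remainder 9485.1 / 32.0 ≈ 296.41.
y: need Σw·y = 69.9·75 = 5242.5. Existing = 7.9·155 + 7.1·136 + 8.8·21 + 7.1·46 + 7.0·26 = 2883.5. Remainder 2359.0 / 32.0 ≈ 73.72.

(296, 74)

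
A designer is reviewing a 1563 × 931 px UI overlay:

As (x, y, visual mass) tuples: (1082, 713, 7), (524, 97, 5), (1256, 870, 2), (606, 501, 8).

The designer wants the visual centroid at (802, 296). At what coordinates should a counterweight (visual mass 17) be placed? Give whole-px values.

With the counterweight, Σw becomes 7 + 5 + 2 + 8 + 17 = 39.
x: need Σw·x = 39·802 = 31278. Existing = 7·1082 + 5·524 + 2·1256 + 8·606 = 17554. Remainder 13724 / 17 ≈ 807.29.
y: need Σw·y = 39·296 = 11544. Existing = 7·713 + 5·97 + 2·870 + 8·501 = 11224. Remainder 320 / 17 ≈ 18.82.

(807, 19)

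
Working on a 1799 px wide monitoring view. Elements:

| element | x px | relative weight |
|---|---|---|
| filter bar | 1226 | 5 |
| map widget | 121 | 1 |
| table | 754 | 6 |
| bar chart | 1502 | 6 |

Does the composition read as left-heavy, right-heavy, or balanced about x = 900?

Total weight = 5 + 1 + 6 + 6 = 18.
x: (5·1226 + 1·121 + 6·754 + 6·1502) / 18 = 19787 / 18 ≈ 1099.28
Since 1099.3 is right of 900, the composition reads right-heavy.

right-heavy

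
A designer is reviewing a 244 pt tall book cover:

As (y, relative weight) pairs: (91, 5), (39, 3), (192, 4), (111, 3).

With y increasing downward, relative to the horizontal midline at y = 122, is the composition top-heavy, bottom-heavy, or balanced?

Total weight = 5 + 3 + 4 + 3 = 15.
y: (5·91 + 3·39 + 4·192 + 3·111) / 15 = 1673 / 15 ≈ 111.53
111.5 lies above (smaller y than) the midline 122, so the layout is top-heavy.

top-heavy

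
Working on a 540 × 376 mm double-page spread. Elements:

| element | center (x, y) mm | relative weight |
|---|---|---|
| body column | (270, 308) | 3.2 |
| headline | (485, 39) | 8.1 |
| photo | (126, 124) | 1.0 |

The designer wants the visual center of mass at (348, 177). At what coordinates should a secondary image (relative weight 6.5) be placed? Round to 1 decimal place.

(249.8, 292.6)

New total weight: (3.2 + 8.1 + 1.0) + 6.5 = 18.8.
x: need Σw·x = 18.8·348 = 6542.4. Existing = 3.2·270 + 8.1·485 + 1.0·126 = 4918.5. Remainder 1623.9 / 6.5 ≈ 249.83.
y: need Σw·y = 18.8·177 = 3327.6. Existing = 3.2·308 + 8.1·39 + 1.0·124 = 1425.5. Remainder 1902.1 / 6.5 ≈ 292.63.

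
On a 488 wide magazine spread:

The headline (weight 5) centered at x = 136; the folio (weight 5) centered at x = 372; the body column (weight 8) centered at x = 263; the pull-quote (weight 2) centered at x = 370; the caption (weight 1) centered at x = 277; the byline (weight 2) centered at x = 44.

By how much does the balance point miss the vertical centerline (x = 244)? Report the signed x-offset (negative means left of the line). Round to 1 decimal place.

≈ 6.0

Total weight = 5 + 5 + 8 + 2 + 1 + 2 = 23.
Σw·x = 5·136 + 5·372 + 8·263 + 2·370 + 1·277 + 2·44 = 5749, so x̄ = 5749/23 ≈ 249.96.
Against x = 244, that's 249.96 − 244 = 5.96.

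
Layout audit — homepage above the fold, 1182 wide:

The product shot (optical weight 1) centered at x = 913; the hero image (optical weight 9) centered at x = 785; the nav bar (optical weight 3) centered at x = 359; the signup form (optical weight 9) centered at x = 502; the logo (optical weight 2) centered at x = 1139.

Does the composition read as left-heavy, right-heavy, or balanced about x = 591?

right-heavy

Total weight = 1 + 9 + 3 + 9 + 2 = 24.
x: (1·913 + 9·785 + 3·359 + 9·502 + 2·1139) / 24 = 15851 / 24 ≈ 660.46
660.5 lies right of the midline 591, so the layout is right-heavy.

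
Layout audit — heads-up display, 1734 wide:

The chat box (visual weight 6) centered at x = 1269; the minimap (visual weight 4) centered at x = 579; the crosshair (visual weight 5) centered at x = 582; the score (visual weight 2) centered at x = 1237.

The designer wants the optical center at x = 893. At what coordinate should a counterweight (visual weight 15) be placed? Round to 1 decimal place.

With the counterweight, Σw becomes 6 + 4 + 5 + 2 + 15 = 32.
x: target moment 32×893 = 28576; current 6·1269 + 4·579 + 5·582 + 2·1237 = 15314; the counterweight supplies 13262, so x = 13262/15 ≈ 884.13.

x ≈ 884.1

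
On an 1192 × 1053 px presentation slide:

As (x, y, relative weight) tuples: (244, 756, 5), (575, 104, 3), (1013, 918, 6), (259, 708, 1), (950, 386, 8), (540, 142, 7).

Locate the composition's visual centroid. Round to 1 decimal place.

(688.7, 479.7)

Total weight = 5 + 3 + 6 + 1 + 8 + 7 = 30.
x: (5·244 + 3·575 + 6·1013 + 1·259 + 8·950 + 7·540) / 30 = 20662 / 30 ≈ 688.73
y: (5·756 + 3·104 + 6·918 + 1·708 + 8·386 + 7·142) / 30 = 14390 / 30 ≈ 479.67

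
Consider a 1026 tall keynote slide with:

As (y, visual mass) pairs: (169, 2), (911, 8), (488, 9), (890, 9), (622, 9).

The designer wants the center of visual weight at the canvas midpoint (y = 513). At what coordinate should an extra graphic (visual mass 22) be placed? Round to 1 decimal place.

With the extra graphic, Σw becomes 2 + 8 + 9 + 9 + 9 + 22 = 59.
Along y: (25626 + 22·y) / 59 = 513 (existing moment 2·169 + 8·911 + 9·488 + 9·890 + 9·622 = 25626) ⇒ y = (30267 − 25626) / 22 ≈ 210.95.

y ≈ 211.0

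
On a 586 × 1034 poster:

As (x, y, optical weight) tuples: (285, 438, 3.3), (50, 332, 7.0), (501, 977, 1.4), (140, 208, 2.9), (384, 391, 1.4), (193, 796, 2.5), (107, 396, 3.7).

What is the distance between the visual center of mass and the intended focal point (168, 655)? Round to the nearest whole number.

Σw = 3.3 + 7.0 + 1.4 + 2.9 + 1.4 + 2.5 + 3.7 = 22.2.
Σw·x = 3813.9; x̄ = 3813.9/22.2 ≈ 171.80.
Σw·y = 9743.0; ȳ = 9743.0/22.2 ≈ 438.87.
Relative to (168, 655): Δ = (3.80, -216.13); |Δ| = √(3.80² + -216.13²) ≈ 216.16.

≈ 216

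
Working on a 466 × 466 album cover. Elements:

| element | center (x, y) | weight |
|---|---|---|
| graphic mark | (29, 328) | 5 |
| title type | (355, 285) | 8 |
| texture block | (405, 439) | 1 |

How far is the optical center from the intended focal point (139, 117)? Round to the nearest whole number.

≈ 220

Σw = 5 + 8 + 1 = 14.
x: (5·29 + 8·355 + 1·405) / 14 = 3390 / 14 ≈ 242.14
y: (5·328 + 8·285 + 1·439) / 14 = 4359 / 14 ≈ 311.36
Relative to (139, 117): Δ = (103.14, 194.36); |Δ| = √(103.14² + 194.36²) ≈ 220.03.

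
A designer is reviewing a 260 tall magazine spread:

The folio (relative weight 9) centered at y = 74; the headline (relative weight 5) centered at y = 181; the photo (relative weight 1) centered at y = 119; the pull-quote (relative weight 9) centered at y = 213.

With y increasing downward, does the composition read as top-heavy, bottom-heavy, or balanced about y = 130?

Weights sum to 9 + 5 + 1 + 9 = 24.
y-moment: 9·74 + 5·181 + 1·119 + 9·213 = 3607; centroid 3607/24 ≈ 150.29.
Since 150.3 is below (larger y than) 130, the composition reads bottom-heavy.

bottom-heavy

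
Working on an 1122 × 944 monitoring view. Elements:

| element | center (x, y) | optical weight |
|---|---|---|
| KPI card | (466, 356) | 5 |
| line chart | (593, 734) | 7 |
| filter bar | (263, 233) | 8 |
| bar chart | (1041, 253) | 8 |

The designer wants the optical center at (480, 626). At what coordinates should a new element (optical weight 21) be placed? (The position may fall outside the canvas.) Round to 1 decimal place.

(314.6, 946.1)

After adding the new element, total weight = 5 + 7 + 8 + 8 + 21 = 49.
x: need Σw·x = 49·480 = 23520. Existing = 5·466 + 7·593 + 8·263 + 8·1041 = 16913. Remainder 6607 / 21 ≈ 314.62.
y: need Σw·y = 49·626 = 30674. Existing = 5·356 + 7·734 + 8·233 + 8·253 = 10806. Remainder 19868 / 21 ≈ 946.10.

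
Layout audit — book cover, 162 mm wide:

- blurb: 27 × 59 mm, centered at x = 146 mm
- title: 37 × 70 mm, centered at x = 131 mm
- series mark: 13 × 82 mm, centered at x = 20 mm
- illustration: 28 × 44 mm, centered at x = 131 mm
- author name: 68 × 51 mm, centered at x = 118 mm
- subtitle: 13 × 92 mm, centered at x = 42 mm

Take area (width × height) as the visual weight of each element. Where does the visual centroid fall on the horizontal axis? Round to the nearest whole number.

x ≈ 109

Taking area as weight: blurb 27·59 = 1593, title 37·70 = 2590, series mark 13·82 = 1066, illustration 28·44 = 1232, author name 68·51 = 3468, subtitle 13·92 = 1196. Sum 11145.
x: moment 1214036 / weight 11145 ≈ 108.93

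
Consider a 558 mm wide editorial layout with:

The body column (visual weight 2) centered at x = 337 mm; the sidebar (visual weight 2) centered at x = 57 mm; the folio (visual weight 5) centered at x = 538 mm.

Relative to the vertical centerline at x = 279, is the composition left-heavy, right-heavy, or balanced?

Total weight = 2 + 2 + 5 = 9.
Σw·x = 2·337 + 2·57 + 5·538 = 3478, so x̄ = 3478/9 ≈ 386.44.
Since 386.4 is right of 279, the composition reads right-heavy.

right-heavy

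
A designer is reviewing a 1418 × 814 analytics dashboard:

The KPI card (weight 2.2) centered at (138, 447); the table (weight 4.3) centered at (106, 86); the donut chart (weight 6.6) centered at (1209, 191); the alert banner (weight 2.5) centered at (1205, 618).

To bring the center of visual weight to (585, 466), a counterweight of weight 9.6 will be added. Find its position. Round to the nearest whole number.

(312, 790)

New total weight: (2.2 + 4.3 + 6.6 + 2.5) + 9.6 = 25.2.
Along x: (11751.3 + 9.6·x) / 25.2 = 585 (existing moment 2.2·138 + 4.3·106 + 6.6·1209 + 2.5·1205 = 11751.3) ⇒ x = (14742.0 − 11751.3) / 9.6 ≈ 311.53.
Along y: (4158.8 + 9.6·y) / 25.2 = 466 (existing moment 2.2·447 + 4.3·86 + 6.6·191 + 2.5·618 = 4158.8) ⇒ y = (11743.2 − 4158.8) / 9.6 ≈ 790.04.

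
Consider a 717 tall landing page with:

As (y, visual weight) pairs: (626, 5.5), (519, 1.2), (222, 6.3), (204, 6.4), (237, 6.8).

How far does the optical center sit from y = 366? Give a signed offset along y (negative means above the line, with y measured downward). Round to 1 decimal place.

≈ -46.1

Weights sum to 5.5 + 1.2 + 6.3 + 6.4 + 6.8 = 26.2.
y: (5.5·626 + 1.2·519 + 6.3·222 + 6.4·204 + 6.8·237) / 26.2 = 8381.6 / 26.2 ≈ 319.91
Offset from y = 366: 319.91 − 366 ≈ -46.09.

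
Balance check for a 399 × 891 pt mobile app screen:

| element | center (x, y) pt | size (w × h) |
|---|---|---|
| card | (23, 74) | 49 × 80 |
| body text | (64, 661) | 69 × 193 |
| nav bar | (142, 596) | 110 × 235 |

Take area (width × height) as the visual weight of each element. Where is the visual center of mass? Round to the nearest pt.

(107, 569)

Areas: card 49·80 = 3920, body text 69·193 = 13317, nav bar 110·235 = 25850. Total weight = 43087.
x: (3920·23 + 13317·64 + 25850·142) / 43087 = 4613148 / 43087 ≈ 107.07
y: (3920·74 + 13317·661 + 25850·596) / 43087 = 24499217 / 43087 ≈ 568.60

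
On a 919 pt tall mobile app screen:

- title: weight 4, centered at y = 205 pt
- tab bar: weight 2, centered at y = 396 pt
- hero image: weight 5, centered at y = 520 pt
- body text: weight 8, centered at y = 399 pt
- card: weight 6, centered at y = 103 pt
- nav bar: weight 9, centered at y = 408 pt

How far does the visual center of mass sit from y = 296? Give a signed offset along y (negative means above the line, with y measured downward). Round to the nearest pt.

≈ 48 pt

Σw = 4 + 2 + 5 + 8 + 6 + 9 = 34.
y: moment 11694 / weight 34 ≈ 343.94
Difference: 343.94 − 296 ≈ 47.94.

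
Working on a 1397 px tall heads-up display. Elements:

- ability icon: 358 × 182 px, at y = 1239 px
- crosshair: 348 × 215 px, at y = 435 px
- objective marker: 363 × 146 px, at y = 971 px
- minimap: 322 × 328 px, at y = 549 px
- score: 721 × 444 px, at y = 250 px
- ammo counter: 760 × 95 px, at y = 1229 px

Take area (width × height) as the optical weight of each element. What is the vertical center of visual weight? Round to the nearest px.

Areas → weights: ability icon 358·182 = 65156, crosshair 348·215 = 74820, objective marker 363·146 = 52998, minimap 322·328 = 105616, score 721·444 = 320124, ammo counter 760·95 = 72200; Σw = 690914.
Σw·y = 391484026; ȳ = 391484026/690914 ≈ 566.62.

y ≈ 567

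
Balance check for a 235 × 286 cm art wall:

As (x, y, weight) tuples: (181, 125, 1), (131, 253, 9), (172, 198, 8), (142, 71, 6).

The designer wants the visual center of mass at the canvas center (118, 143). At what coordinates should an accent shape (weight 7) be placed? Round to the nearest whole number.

After adding the accent shape, total weight = 1 + 9 + 8 + 6 + 7 = 31.
Along x: (3588 + 7·x) / 31 = 118 (existing moment 1·181 + 9·131 + 8·172 + 6·142 = 3588) ⇒ x = (3658 − 3588) / 7 ≈ 10.00.
Along y: (4412 + 7·y) / 31 = 143 (existing moment 1·125 + 9·253 + 8·198 + 6·71 = 4412) ⇒ y = (4433 − 4412) / 7 ≈ 3.00.

(10, 3)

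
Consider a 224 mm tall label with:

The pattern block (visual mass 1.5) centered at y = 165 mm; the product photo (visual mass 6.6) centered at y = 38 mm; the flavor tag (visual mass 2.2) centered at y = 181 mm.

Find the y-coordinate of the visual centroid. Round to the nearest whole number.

Total weight = 1.5 + 6.6 + 2.2 = 10.3.
y-moment: 1.5·165 + 6.6·38 + 2.2·181 = 896.5; centroid 896.5/10.3 ≈ 87.04.

y ≈ 87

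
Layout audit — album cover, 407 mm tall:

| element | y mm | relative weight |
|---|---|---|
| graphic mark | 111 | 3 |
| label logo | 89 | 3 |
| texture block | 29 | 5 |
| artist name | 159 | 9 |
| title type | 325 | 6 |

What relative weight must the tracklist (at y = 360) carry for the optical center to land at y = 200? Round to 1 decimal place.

w ≈ 6.7

Existing Σw = 26 (3 + 3 + 5 + 9 + 6); existing moment 3·111 + 3·89 + 5·29 + 9·159 + 6·325 = 4126.
Set Σw·y/Σw = 200: (4126 + 360w) = 200·(26 + w).
Rearranging, w·(360 − 200) = 200·26 − 4126 = 1074, so w ≈ 1074/160 = 6.71.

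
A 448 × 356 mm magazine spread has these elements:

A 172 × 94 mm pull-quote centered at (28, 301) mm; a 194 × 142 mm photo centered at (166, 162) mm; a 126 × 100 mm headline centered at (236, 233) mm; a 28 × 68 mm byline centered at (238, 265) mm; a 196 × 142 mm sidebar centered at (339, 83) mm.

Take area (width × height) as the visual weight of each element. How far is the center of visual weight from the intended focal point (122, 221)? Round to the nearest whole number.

Taking area as weight: pull-quote 172·94 = 16168, photo 194·142 = 27548, headline 126·100 = 12600, byline 28·68 = 1904, sidebar 196·142 = 27832. Sum 86052.
x-moment: 16168·28 + 27548·166 + 12600·236 + 1904·238 + 27832·339 = 17887472; centroid 17887472/86052 ≈ 207.87.
y-moment: 16168·301 + 27548·162 + 12600·233 + 1904·265 + 27832·83 = 15079760; centroid 15079760/86052 ≈ 175.24.
From (122, 221): dx = 85.87, dy = -45.76, so the distance is √(dx²+dy²) ≈ 97.30.

≈ 97 mm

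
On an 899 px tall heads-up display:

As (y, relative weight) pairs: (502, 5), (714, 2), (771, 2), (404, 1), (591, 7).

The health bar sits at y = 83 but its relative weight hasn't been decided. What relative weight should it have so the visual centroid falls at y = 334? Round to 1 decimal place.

Fixed elements: Σw = 5 + 2 + 2 + 1 + 7 = 17, Σw·y = 5·502 + 2·714 + 2·771 + 1·404 + 7·591 = 10021.
Set Σw·y/Σw = 334: (10021 + 83w) = 334·(17 + w).
Solving: w = (334·17 − 10021) / (83 − 334) = -4343 / -251 ≈ 17.30.

w ≈ 17.3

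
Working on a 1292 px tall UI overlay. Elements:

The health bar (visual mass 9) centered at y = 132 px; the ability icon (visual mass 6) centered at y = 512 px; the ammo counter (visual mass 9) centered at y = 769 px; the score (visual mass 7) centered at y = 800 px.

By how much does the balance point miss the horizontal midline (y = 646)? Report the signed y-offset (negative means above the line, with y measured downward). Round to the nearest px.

≈ -105 px

Σw = 9 + 6 + 9 + 7 = 31.
y: (9·132 + 6·512 + 9·769 + 7·800) / 31 = 16781 / 31 ≈ 541.32
Difference: 541.32 − 646 ≈ -104.68.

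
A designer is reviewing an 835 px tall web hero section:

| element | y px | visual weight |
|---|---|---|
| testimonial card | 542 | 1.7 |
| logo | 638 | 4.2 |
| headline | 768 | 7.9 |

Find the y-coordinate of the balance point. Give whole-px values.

y ≈ 701

Weights sum to 1.7 + 4.2 + 7.9 = 13.8.
y: (1.7·542 + 4.2·638 + 7.9·768) / 13.8 = 9668.2 / 13.8 ≈ 700.59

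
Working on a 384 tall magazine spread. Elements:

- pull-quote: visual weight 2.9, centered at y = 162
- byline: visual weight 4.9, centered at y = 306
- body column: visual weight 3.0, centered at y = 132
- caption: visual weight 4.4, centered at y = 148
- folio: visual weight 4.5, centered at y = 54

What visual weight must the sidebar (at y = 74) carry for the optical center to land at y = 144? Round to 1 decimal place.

w ≈ 6.0

Fixed elements: Σw = 2.9 + 4.9 + 3.0 + 4.4 + 4.5 = 19.7, Σw·y = 2.9·162 + 4.9·306 + 3.0·132 + 4.4·148 + 4.5·54 = 3259.4.
For the centroid to hit 144: (3259.4 + w·74) / (19.7 + w) = 144.
Rearranging, w·(74 − 144) = 144·19.7 − 3259.4 = -422.6, so w ≈ -422.6/-70 = 6.04.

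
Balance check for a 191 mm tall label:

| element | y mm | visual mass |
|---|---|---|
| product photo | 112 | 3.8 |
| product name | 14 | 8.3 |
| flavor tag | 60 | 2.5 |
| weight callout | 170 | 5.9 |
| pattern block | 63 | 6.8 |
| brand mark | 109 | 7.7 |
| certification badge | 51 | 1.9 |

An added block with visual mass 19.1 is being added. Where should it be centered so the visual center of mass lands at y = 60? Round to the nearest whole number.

y ≈ 16

With the added block, Σw becomes 3.8 + 8.3 + 2.5 + 5.9 + 6.8 + 7.7 + 1.9 + 19.1 = 56.0.
y: need Σw·y = 56.0·60 = 3360.0. Existing = 3.8·112 + 8.3·14 + 2.5·60 + 5.9·170 + 6.8·63 + 7.7·109 + 1.9·51 = 3059.4. Remainder 300.6 / 19.1 ≈ 15.74.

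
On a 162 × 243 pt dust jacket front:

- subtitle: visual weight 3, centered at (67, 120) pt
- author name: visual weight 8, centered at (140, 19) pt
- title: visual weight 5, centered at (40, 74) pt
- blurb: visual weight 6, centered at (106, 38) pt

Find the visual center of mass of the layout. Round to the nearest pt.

(98, 50)

Weights sum to 3 + 8 + 5 + 6 = 22.
x-moment: 3·67 + 8·140 + 5·40 + 6·106 = 2157; centroid 2157/22 ≈ 98.05.
y-moment: 3·120 + 8·19 + 5·74 + 6·38 = 1110; centroid 1110/22 ≈ 50.45.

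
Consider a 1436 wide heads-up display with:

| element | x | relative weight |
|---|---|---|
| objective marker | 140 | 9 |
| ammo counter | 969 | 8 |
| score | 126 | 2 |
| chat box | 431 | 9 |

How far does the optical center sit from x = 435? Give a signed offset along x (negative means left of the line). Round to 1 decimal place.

≈ 34.4

Total weight = 9 + 8 + 2 + 9 = 28.
x: (9·140 + 8·969 + 2·126 + 9·431) / 28 = 13143 / 28 ≈ 469.39
Difference: 469.39 − 435 ≈ 34.39.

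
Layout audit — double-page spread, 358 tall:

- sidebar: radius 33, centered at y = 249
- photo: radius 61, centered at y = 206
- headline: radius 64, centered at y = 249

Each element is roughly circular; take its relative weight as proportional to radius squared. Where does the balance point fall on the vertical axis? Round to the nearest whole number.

Weights ∝ r²: sidebar 33² = 1089, photo 61² = 3721, headline 64² = 4096; Σw = 8906.
y: (1089·249 + 3721·206 + 4096·249) / 8906 = 2057591 / 8906 ≈ 231.03

y ≈ 231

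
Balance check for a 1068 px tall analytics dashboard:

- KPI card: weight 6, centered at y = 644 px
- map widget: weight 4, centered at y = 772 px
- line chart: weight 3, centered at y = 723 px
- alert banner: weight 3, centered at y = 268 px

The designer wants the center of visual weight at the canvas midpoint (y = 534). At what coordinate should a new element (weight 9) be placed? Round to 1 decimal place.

After adding the new element, total weight = 6 + 4 + 3 + 3 + 9 = 25.
y: target moment 25×534 = 13350; current 6·644 + 4·772 + 3·723 + 3·268 = 9925; the new element supplies 3425, so y = 3425/9 ≈ 380.56.

y ≈ 380.6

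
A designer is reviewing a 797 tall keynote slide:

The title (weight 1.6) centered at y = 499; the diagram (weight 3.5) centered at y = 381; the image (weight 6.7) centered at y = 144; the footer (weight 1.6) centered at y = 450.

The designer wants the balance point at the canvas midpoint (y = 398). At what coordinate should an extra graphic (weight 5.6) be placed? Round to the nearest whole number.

y ≈ 669

After adding the extra graphic, total weight = 1.6 + 3.5 + 6.7 + 1.6 + 5.6 = 19.0.
y: need Σw·y = 19.0·398 = 7562.0. Existing = 1.6·499 + 3.5·381 + 6.7·144 + 1.6·450 = 3816.7. Remainder 3745.3 / 5.6 ≈ 668.80.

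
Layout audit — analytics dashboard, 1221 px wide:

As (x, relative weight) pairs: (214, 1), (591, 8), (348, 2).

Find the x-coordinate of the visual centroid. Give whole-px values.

x ≈ 513

Σw = 1 + 8 + 2 = 11.
Σw·x = 1·214 + 8·591 + 2·348 = 5638, so x̄ = 5638/11 ≈ 512.55.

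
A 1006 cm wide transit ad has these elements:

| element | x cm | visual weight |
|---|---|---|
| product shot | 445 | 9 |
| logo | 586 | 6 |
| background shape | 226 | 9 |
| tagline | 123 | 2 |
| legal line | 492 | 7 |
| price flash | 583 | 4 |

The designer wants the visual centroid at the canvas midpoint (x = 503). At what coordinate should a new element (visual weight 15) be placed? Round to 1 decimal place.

x ≈ 705.3

With the new element, Σw becomes 9 + 6 + 9 + 2 + 7 + 4 + 15 = 52.
x: target moment 52×503 = 26156; current 9·445 + 6·586 + 9·226 + 2·123 + 7·492 + 4·583 = 15577; the new element supplies 10579, so x = 10579/15 ≈ 705.27.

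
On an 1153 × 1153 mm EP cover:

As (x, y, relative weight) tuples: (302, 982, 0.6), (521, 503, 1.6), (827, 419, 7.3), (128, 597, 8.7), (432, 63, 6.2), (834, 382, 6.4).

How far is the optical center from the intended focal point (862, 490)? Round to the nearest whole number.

≈ 347 mm

Weights sum to 0.6 + 1.6 + 7.3 + 8.7 + 6.2 + 6.4 = 30.8.
x-moment: 0.6·302 + 1.6·521 + 7.3·827 + 8.7·128 + 6.2·432 + 6.4·834 = 16181.5; centroid 16181.5/30.8 ≈ 525.37.
y-moment: 0.6·982 + 1.6·503 + 7.3·419 + 8.7·597 + 6.2·63 + 6.4·382 = 12482.0; centroid 12482.0/30.8 ≈ 405.26.
Offset from (862, 490): Δx ≈ -336.63, Δy ≈ -84.74; distance = √(Δx² + Δy²) ≈ 347.13.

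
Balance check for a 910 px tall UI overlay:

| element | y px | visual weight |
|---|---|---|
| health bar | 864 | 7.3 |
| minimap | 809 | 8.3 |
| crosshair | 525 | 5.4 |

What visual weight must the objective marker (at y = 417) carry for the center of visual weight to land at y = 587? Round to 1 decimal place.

w ≈ 20.8

Existing Σw = 21.0 (7.3 + 8.3 + 5.4); existing moment 7.3·864 + 8.3·809 + 5.4·525 = 15856.9.
Balance at y = 587 requires (15856.9 + w·417) / (21.0 + w) = 587.
Rearranging, w·(417 − 587) = 587·21.0 − 15856.9 = -3529.9, so w ≈ -3529.9/-170 = 20.76.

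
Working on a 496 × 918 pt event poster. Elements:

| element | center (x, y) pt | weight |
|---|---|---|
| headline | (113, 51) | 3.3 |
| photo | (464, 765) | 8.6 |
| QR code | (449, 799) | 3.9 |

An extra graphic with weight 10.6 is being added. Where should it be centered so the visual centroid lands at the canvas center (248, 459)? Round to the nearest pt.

(41, 213)

New total weight: (3.3 + 8.6 + 3.9) + 10.6 = 26.4.
x: target moment 26.4×248 = 6547.2; current 3.3·113 + 8.6·464 + 3.9·449 = 6114.4; the extra graphic supplies 432.8, so x = 432.8/10.6 ≈ 40.83.
y: target moment 26.4×459 = 12117.6; current 3.3·51 + 8.6·765 + 3.9·799 = 9863.4; the extra graphic supplies 2254.2, so y = 2254.2/10.6 ≈ 212.66.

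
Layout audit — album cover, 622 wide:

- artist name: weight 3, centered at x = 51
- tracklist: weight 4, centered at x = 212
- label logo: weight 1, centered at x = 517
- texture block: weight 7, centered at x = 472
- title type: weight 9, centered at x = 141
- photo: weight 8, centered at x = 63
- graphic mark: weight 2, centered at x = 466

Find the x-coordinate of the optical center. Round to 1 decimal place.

Weights sum to 3 + 4 + 1 + 7 + 9 + 8 + 2 = 34.
Σw·x = 3·51 + 4·212 + 1·517 + 7·472 + 9·141 + 8·63 + 2·466 = 7527, so x̄ = 7527/34 ≈ 221.38.

x ≈ 221.4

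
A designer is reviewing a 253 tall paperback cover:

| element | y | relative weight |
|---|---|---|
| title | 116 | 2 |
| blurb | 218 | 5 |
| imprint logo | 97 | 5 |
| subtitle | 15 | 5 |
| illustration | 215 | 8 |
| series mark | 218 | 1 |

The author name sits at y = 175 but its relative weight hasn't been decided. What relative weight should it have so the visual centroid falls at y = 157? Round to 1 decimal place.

w ≈ 14.6

Known weights sum to 2 + 5 + 5 + 5 + 8 + 1 = 26; their moment is 2·116 + 5·218 + 5·97 + 5·15 + 8·215 + 1·218 = 3820.
Balance at y = 157 requires (3820 + w·175) / (26 + w) = 157.
Rearranging, w·(175 − 157) = 157·26 − 3820 = 262, so w ≈ 262/18 = 14.56.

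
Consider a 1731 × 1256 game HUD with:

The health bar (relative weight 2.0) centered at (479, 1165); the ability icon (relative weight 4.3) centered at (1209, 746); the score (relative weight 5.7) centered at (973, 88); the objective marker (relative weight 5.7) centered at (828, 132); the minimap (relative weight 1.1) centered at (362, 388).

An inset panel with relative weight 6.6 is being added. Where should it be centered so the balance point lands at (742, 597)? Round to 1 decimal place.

New total weight: (2.0 + 4.3 + 5.7 + 5.7 + 1.1) + 6.6 = 25.4.
x: need Σw·x = 25.4·742 = 18846.8. Existing = 2.0·479 + 4.3·1209 + 5.7·973 + 5.7·828 + 1.1·362 = 16820.6. Remainder 2026.2 / 6.6 ≈ 307.00.
y: need Σw·y = 25.4·597 = 15163.8. Existing = 2.0·1165 + 4.3·746 + 5.7·88 + 5.7·132 + 1.1·388 = 7218.6. Remainder 7945.2 / 6.6 ≈ 1203.82.

(307.0, 1203.8)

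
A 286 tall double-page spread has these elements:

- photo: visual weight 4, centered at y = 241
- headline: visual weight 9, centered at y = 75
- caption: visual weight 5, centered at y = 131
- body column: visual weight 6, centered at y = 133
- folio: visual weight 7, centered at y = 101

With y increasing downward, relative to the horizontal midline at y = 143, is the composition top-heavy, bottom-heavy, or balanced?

Total weight = 4 + 9 + 5 + 6 + 7 = 31.
y: (4·241 + 9·75 + 5·131 + 6·133 + 7·101) / 31 = 3799 / 31 ≈ 122.55
122.5 vs midline 143 → top-heavy.

top-heavy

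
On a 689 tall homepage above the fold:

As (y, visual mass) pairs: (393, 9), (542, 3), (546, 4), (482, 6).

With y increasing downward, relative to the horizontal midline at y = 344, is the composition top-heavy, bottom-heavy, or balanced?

Weights sum to 9 + 3 + 4 + 6 = 22.
y-moment: 9·393 + 3·542 + 4·546 + 6·482 = 10239; centroid 10239/22 ≈ 465.41.
465.4 vs midline 344 → bottom-heavy.

bottom-heavy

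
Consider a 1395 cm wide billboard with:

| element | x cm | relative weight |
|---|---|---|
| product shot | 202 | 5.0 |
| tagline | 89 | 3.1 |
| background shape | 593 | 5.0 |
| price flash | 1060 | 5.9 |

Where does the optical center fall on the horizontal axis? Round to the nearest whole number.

Weights sum to 5.0 + 3.1 + 5.0 + 5.9 = 19.0.
x: (5.0·202 + 3.1·89 + 5.0·593 + 5.9·1060) / 19.0 = 10504.9 / 19.0 ≈ 552.89

x ≈ 553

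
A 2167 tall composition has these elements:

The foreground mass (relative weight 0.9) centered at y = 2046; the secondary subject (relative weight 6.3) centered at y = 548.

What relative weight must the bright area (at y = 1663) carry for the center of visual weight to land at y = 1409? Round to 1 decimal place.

Fixed elements: Σw = 0.9 + 6.3 = 7.2, Σw·y = 0.9·2046 + 6.3·548 = 5293.8.
Balance at y = 1409 requires (5293.8 + w·1663) / (7.2 + w) = 1409.
Rearranging, w·(1663 − 1409) = 1409·7.2 − 5293.8 = 4851.0, so w ≈ 4851.0/254 = 19.10.

w ≈ 19.1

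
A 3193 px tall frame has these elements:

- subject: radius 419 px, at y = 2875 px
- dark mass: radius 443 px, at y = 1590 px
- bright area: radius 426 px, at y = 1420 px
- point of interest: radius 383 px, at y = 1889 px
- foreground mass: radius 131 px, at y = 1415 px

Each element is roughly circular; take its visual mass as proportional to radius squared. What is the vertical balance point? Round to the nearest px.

Weights ∝ r²: subject 419² = 175561, dark mass 443² = 196249, bright area 426² = 181476, point of interest 383² = 146689, foreground mass 131² = 17161; Σw = 717136.
y: (175561·2875 + 196249·1590 + 181476·1420 + 146689·1889 + 17161·1415) / 717136 = 1375848041 / 717136 ≈ 1918.53

y ≈ 1919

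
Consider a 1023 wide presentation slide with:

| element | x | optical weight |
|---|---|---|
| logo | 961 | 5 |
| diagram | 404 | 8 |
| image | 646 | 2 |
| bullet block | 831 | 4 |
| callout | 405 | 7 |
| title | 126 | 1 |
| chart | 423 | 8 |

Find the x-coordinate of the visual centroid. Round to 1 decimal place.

Total weight = 5 + 8 + 2 + 4 + 7 + 1 + 8 = 35.
Σw·x = 18998; x̄ = 18998/35 ≈ 542.80.

x ≈ 542.8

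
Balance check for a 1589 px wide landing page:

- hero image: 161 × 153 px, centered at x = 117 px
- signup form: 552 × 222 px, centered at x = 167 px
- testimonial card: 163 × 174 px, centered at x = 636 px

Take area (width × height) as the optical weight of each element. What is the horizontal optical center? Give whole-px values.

Areas: hero image 161·153 = 24633, signup form 552·222 = 122544, testimonial card 163·174 = 28362. Total weight = 175539.
x-moment: 24633·117 + 122544·167 + 28362·636 = 41385141; centroid 41385141/175539 ≈ 235.76.

x ≈ 236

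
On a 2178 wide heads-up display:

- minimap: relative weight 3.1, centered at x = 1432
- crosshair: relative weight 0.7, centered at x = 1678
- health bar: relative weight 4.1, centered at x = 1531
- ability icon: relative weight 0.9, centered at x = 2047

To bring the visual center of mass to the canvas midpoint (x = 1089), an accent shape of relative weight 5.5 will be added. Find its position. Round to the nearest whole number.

New total weight: (3.1 + 0.7 + 4.1 + 0.9) + 5.5 = 14.3.
x: target moment 14.3×1089 = 15572.7; current 3.1·1432 + 0.7·1678 + 4.1·1531 + 0.9·2047 = 13733.2; the accent shape supplies 1839.5, so x = 1839.5/5.5 ≈ 334.45.

x ≈ 334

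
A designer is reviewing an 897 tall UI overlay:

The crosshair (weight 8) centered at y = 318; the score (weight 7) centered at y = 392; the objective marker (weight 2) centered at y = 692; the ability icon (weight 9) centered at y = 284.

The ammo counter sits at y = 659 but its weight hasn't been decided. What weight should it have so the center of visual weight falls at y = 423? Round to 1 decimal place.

Fixed elements: Σw = 8 + 7 + 2 + 9 = 26, Σw·y = 8·318 + 7·392 + 2·692 + 9·284 = 9228.
For the centroid to hit 423: (9228 + w·659) / (26 + w) = 423.
So w = (423·26 − 9228)/(659 − 423) = 1770/236 ≈ 7.50.

w ≈ 7.5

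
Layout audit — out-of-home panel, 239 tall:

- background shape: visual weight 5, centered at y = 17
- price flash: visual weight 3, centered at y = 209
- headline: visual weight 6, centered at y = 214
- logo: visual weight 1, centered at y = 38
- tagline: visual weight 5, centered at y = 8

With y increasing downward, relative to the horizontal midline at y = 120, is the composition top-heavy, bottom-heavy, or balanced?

Total weight = 5 + 3 + 6 + 1 + 5 = 20.
y: (5·17 + 3·209 + 6·214 + 1·38 + 5·8) / 20 = 2074 / 20 ≈ 103.70
103.7 lies above (smaller y than) the midline 120, so the layout is top-heavy.

top-heavy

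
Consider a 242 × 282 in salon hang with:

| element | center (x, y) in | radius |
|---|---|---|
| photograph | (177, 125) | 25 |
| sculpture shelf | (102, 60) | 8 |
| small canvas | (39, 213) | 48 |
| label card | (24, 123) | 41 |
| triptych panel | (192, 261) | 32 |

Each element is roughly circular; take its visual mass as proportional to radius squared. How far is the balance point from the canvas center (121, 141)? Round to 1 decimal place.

r² weights: photograph 25² = 625, sculpture shelf 8² = 64, small canvas 48² = 2304, label card 41² = 1681, triptych panel 32² = 1024. Total = 5698.
Σw·x = 625·177 + 64·102 + 2304·39 + 1681·24 + 1024·192 = 443961, so x̄ = 443961/5698 ≈ 77.92.
Σw·y = 625·125 + 64·60 + 2304·213 + 1681·123 + 1024·261 = 1046744, so ȳ = 1046744/5698 ≈ 183.70.
From (121, 141): dx = -43.08, dy = 42.70, so the distance is √(dx²+dy²) ≈ 60.66.

≈ 60.7 in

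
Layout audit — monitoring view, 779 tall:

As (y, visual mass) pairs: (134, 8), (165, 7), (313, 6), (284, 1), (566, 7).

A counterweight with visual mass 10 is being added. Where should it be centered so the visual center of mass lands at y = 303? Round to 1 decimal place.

After adding the counterweight, total weight = 8 + 7 + 6 + 1 + 7 + 10 = 39.
y: target moment 39×303 = 11817; current 8·134 + 7·165 + 6·313 + 1·284 + 7·566 = 8351; the counterweight supplies 3466, so y = 3466/10 ≈ 346.60.

y ≈ 346.6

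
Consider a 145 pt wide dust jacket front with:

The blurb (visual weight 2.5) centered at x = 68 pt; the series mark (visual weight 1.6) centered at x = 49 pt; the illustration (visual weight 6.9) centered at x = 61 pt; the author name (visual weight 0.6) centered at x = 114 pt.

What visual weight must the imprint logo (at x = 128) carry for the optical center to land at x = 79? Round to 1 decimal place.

w ≈ 3.6

Fixed elements: Σw = 2.5 + 1.6 + 6.9 + 0.6 = 11.6, Σw·x = 2.5·68 + 1.6·49 + 6.9·61 + 0.6·114 = 737.7.
Set Σw·x/Σw = 79: (737.7 + 128w) = 79·(11.6 + w).
Rearranging, w·(128 − 79) = 79·11.6 − 737.7 = 178.7, so w ≈ 178.7/49 = 3.65.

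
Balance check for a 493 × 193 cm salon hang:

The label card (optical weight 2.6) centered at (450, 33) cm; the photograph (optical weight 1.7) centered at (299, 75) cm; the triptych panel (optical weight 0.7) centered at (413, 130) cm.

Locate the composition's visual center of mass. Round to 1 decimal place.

Weights sum to 2.6 + 1.7 + 0.7 = 5.0.
x-moment: 2.6·450 + 1.7·299 + 0.7·413 = 1967.4; centroid 1967.4/5.0 ≈ 393.48.
y-moment: 2.6·33 + 1.7·75 + 0.7·130 = 304.3; centroid 304.3/5.0 ≈ 60.86.

(393.5, 60.9)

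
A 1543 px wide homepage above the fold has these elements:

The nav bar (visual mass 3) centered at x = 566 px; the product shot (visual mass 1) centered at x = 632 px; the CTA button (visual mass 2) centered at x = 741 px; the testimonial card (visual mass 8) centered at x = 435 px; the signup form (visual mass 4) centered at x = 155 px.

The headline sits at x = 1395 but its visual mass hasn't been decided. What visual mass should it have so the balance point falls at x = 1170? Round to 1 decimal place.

w ≈ 58.4

Existing Σw = 18 (3 + 1 + 2 + 8 + 4); existing moment 3·566 + 1·632 + 2·741 + 8·435 + 4·155 = 7912.
Balance at x = 1170 requires (7912 + w·1395) / (18 + w) = 1170.
Solving: w = (1170·18 − 7912) / (1395 − 1170) = 13148 / 225 ≈ 58.44.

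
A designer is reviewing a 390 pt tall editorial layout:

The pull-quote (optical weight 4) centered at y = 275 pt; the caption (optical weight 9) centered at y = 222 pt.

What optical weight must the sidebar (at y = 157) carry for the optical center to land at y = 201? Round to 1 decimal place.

w ≈ 11.0

Known weights sum to 4 + 9 = 13; their moment is 4·275 + 9·222 = 3098.
Balance at y = 201 requires (3098 + w·157) / (13 + w) = 201.
Solving: w = (201·13 − 3098) / (157 − 201) = -485 / -44 ≈ 11.02.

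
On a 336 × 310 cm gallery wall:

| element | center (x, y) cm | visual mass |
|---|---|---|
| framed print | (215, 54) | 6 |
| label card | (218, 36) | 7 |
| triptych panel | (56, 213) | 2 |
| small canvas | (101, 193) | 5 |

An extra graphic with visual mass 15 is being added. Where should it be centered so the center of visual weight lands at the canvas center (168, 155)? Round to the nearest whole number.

(163, 231)

With the extra graphic, Σw becomes 6 + 7 + 2 + 5 + 15 = 35.
Along x: (3433 + 15·x) / 35 = 168 (existing moment 6·215 + 7·218 + 2·56 + 5·101 = 3433) ⇒ x = (5880 − 3433) / 15 ≈ 163.13.
Along y: (1967 + 15·y) / 35 = 155 (existing moment 6·54 + 7·36 + 2·213 + 5·193 = 1967) ⇒ y = (5425 − 1967) / 15 ≈ 230.53.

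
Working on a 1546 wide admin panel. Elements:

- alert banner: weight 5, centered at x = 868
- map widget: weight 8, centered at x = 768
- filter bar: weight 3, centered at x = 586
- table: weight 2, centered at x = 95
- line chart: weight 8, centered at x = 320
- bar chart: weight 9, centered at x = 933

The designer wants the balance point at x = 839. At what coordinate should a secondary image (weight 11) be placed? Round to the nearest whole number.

With the secondary image, Σw becomes 5 + 8 + 3 + 2 + 8 + 9 + 11 = 46.
x: target moment 46×839 = 38594; current 5·868 + 8·768 + 3·586 + 2·95 + 8·320 + 9·933 = 23389; the secondary image supplies 15205, so x = 15205/11 ≈ 1382.27.

x ≈ 1382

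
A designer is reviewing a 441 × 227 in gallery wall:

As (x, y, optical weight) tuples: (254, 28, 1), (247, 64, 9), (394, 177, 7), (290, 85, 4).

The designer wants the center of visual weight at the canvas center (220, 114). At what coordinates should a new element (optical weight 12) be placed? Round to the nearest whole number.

(72, 132)

With the new element, Σw becomes 1 + 9 + 7 + 4 + 12 = 33.
x: need Σw·x = 33·220 = 7260. Existing = 1·254 + 9·247 + 7·394 + 4·290 = 6395. Remainder 865 / 12 ≈ 72.08.
y: need Σw·y = 33·114 = 3762. Existing = 1·28 + 9·64 + 7·177 + 4·85 = 2183. Remainder 1579 / 12 ≈ 131.58.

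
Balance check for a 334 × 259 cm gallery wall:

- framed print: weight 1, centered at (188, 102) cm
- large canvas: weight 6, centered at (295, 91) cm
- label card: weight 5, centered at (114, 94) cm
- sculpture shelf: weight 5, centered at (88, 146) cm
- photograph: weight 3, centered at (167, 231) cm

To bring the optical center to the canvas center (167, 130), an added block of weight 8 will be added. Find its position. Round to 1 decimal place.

(150.9, 137.4)

After adding the added block, total weight = 1 + 6 + 5 + 5 + 3 + 8 = 28.
x: need Σw·x = 28·167 = 4676. Existing = 1·188 + 6·295 + 5·114 + 5·88 + 3·167 = 3469. Remainder 1207 / 8 ≈ 150.88.
y: need Σw·y = 28·130 = 3640. Existing = 1·102 + 6·91 + 5·94 + 5·146 + 3·231 = 2541. Remainder 1099 / 8 ≈ 137.38.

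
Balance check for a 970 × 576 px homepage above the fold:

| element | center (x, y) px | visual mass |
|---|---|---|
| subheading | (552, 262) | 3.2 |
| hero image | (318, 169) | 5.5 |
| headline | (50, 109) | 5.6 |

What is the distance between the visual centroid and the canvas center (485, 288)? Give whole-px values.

≈ 251 px

Total weight = 3.2 + 5.5 + 5.6 = 14.3.
x: (3.2·552 + 5.5·318 + 5.6·50) / 14.3 = 3795.4 / 14.3 ≈ 265.41
y: (3.2·262 + 5.5·169 + 5.6·109) / 14.3 = 2378.3 / 14.3 ≈ 166.31
Relative to (485, 288): Δ = (-219.59, -121.69); |Δ| = √(-219.59² + -121.69²) ≈ 251.05.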